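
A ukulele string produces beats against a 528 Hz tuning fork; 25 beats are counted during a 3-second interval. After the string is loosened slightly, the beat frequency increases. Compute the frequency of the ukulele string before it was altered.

Beat frequency = 25/3 = 8.3333 Hz.
|f − 528| = 8.3333, so the ukulele string was at either 519.6667 Hz or 536.3333 Hz.
Reducing tension lowers a string's frequency; the adjustment lowers the ukulele string's frequency.
The beat rate rose, so the adjustment moved the ukulele string further from 528 Hz — it was already below the reference.

519.6667 Hz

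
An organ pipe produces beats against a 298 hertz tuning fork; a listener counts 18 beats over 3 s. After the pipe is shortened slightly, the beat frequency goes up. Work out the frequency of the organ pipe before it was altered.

Beat frequency = 18/3 = 6 Hz.
|f − 298| = 6, so the organ pipe was at either 292 Hz or 304 Hz.
A shorter pipe has a higher fundamental; the adjustment raises the organ pipe's frequency.
The beat rate rose, so the adjustment moved the organ pipe further from 298 Hz — it was already above the reference.

304 Hz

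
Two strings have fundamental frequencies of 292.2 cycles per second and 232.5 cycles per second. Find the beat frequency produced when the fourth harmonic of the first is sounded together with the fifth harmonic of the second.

6.3 Hz

Fourth harmonic of the first: 4·292.2 = 1168.8 Hz.
Fifth harmonic of the second: 5·232.5 = 1162.5 Hz.
f_beat = |1168.8 − 1162.5| = 6.3 Hz.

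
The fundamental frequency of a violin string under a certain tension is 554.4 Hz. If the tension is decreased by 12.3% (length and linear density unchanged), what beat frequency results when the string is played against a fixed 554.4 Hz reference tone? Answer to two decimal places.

For a string, f ∝ √T, so the new frequency is 554.4·√0.877 = 519.1861 Hz.
f_beat = |519.1861 − 554.4| = 35.21 Hz.

35.21 Hz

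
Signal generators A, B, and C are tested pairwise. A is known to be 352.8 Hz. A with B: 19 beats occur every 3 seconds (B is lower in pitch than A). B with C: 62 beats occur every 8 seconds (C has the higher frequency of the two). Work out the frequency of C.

A–B: Beat frequency = 19/3 = 6.3333 Hz.
B is below A, so f_B = 352.8 − 6.3333 = 346.4667 Hz.
B–C: Beat frequency = 62/8 = 7.75 Hz.
C is above B, so f_C = 346.4667 + 7.75 = 354.2167 Hz.

354.2167 Hz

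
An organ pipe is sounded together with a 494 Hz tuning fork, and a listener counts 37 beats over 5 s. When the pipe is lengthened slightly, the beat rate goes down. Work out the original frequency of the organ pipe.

501.4 Hz

Beat frequency = 37/5 = 7.4 Hz.
|f − 494| = 7.4, so the organ pipe was at either 486.6 Hz or 501.4 Hz.
A longer pipe has a lower fundamental; the adjustment lowers the organ pipe's frequency.
The beat rate fell, so the adjustment moved the organ pipe toward 494 Hz — it must have started above the reference.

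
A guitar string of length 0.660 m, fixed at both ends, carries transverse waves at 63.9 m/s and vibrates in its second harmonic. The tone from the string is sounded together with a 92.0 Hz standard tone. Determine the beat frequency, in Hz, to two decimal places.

For a string fixed at both ends, f_n = n·v/(2L) = 2·63.9/(2·0.660) = 96.8182 Hz.
f_beat = |96.8182 − 92.0| = 4.82 Hz.

4.82 Hz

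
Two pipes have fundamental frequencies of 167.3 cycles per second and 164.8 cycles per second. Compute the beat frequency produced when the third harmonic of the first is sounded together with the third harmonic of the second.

7.5 Hz

Third harmonic of the first: 3·167.3 = 501.9 Hz.
Third harmonic of the second: 3·164.8 = 494.4 Hz.
f_beat = |501.9 − 494.4| = 7.5 Hz.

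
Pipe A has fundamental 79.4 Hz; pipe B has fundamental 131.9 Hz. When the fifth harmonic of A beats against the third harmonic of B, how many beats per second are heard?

1.3 Hz

Fifth harmonic of the first: 5·79.4 = 397.0 Hz.
Third harmonic of the second: 3·131.9 = 395.7 Hz.
f_beat = |397.0 − 395.7| = 1.3 Hz.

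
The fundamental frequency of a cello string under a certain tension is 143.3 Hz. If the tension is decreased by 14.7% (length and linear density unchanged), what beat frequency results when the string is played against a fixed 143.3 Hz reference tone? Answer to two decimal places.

10.95 Hz

For a string, f ∝ √T, so the new frequency is 143.3·√0.853 = 132.3490 Hz.
f_beat = |132.3490 − 143.3| = 10.95 Hz.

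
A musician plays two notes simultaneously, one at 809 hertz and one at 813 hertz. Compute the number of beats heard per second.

4 Hz

f_beat = |f₁ − f₂|.
|809 − 813| = 4 Hz.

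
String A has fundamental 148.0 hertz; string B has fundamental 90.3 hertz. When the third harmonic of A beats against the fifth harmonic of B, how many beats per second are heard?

Third harmonic of the first: 3·148.0 = 444.0 Hz.
Fifth harmonic of the second: 5·90.3 = 451.5 Hz.
f_beat = |444.0 − 451.5| = 7.5 Hz.

7.5 Hz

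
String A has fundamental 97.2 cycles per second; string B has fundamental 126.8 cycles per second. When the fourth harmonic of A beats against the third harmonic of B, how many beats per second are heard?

Fourth harmonic of the first: 4·97.2 = 388.8 Hz.
Third harmonic of the second: 3·126.8 = 380.4 Hz.
f_beat = |388.8 − 380.4| = 8.4 Hz.

8.4 Hz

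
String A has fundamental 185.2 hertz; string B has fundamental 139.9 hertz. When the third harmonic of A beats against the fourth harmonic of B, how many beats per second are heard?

4.0 Hz

Third harmonic of the first: 3·185.2 = 555.6 Hz.
Fourth harmonic of the second: 4·139.9 = 559.6 Hz.
f_beat = |555.6 − 559.6| = 4.0 Hz.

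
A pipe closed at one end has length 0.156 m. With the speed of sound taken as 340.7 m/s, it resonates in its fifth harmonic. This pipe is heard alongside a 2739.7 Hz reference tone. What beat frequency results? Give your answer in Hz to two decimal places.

9.73 Hz

Closed pipe (odd harmonics): f_n = n·v/(4L) = 5·340.7/(4·0.156) = 2729.9679 Hz.
f_beat = |2729.9679 − 2739.7| = 9.73 Hz.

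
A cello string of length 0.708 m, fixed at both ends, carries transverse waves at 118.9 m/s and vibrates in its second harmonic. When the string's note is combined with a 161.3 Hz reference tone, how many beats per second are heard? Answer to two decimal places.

6.64 Hz

For a string fixed at both ends, f_n = n·v/(2L) = 2·118.9/(2·0.708) = 167.9379 Hz.
f_beat = |167.9379 − 161.3| = 6.64 Hz.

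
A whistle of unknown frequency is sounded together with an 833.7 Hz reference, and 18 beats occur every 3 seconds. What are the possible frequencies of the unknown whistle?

827.7 Hz or 839.7 Hz

Beat frequency = 18/3 = 6 Hz.
|f − 833.7| = 6, so f = 833.7 ± 6.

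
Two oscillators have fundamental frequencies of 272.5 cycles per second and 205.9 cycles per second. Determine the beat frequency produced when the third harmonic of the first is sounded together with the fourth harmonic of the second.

Third harmonic of the first: 3·272.5 = 817.5 Hz.
Fourth harmonic of the second: 4·205.9 = 823.6 Hz.
f_beat = |817.5 − 823.6| = 6.1 Hz.

6.1 Hz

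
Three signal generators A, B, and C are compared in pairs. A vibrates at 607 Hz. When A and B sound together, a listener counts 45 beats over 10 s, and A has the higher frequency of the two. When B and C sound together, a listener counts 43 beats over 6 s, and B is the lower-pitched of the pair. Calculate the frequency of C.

609.6667 Hz

A–B: Beat frequency = 45/10 = 4.5 Hz.
B is below A, so f_B = 607 − 4.5 = 602.5 Hz.
B–C: Beat frequency = 43/6 = 7.1667 Hz.
C is above B, so f_C = 602.5 + 7.1667 = 609.6667 Hz.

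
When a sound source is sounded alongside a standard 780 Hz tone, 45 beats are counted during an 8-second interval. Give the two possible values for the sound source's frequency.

774.375 Hz or 785.625 Hz

Beat frequency = 45/8 = 5.625 Hz.
|f − 780| = 5.625, so f = 780 ± 5.625.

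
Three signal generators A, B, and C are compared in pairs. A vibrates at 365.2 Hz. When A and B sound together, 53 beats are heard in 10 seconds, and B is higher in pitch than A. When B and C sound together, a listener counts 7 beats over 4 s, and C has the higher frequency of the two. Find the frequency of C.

372.25 Hz

A–B: Beat frequency = 53/10 = 5.3 Hz.
B is above A, so f_B = 365.2 + 5.3 = 370.5 Hz.
B–C: Beat frequency = 7/4 = 1.75 Hz.
C is above B, so f_C = 370.5 + 1.75 = 372.25 Hz.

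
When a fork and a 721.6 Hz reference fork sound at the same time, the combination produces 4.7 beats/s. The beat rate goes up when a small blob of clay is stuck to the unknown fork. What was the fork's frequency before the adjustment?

716.9 Hz

|f − 721.6| = 4.7, so the fork was at either 716.9 Hz or 726.3 Hz.
Adding mass to a fork lowers its frequency; the adjustment lowers the fork's frequency.
The beat rate rose, so the adjustment moved the fork further from 721.6 Hz — it was already below the reference.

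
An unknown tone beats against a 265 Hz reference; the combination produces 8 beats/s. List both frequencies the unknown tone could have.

|f − 265| = 8, so f = 265 ± 8.

257 Hz or 273 Hz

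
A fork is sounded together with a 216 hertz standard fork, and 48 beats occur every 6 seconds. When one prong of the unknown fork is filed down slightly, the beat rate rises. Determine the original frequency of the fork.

Beat frequency = 48/6 = 8 Hz.
|f − 216| = 8, so the fork was at either 208 Hz or 224 Hz.
Filing a prong removes mass and raises the fork's frequency; the adjustment raises the fork's frequency.
The beat rate rose, so the adjustment moved the fork further from 216 Hz — it was already above the reference.

224 Hz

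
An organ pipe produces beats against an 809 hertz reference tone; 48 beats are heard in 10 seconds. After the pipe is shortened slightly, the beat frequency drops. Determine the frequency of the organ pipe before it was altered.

Beat frequency = 48/10 = 4.8 Hz.
|f − 809| = 4.8, so the organ pipe was at either 804.2 Hz or 813.8 Hz.
A shorter pipe has a higher fundamental; the adjustment raises the organ pipe's frequency.
The beat rate fell, so the adjustment moved the organ pipe toward 809 Hz — it must have started below the reference.

804.2 Hz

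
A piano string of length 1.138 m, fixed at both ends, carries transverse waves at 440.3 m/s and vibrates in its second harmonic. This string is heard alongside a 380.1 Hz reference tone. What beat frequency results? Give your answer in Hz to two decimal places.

For a string fixed at both ends, f_n = n·v/(2L) = 2·440.3/(2·1.138) = 386.9069 Hz.
f_beat = |386.9069 − 380.1| = 6.81 Hz.

6.81 Hz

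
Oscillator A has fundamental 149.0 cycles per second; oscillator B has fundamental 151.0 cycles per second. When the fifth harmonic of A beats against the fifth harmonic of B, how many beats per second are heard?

10.0 Hz

Fifth harmonic of the first: 5·149.0 = 745.0 Hz.
Fifth harmonic of the second: 5·151.0 = 755.0 Hz.
f_beat = |745.0 − 755.0| = 10.0 Hz.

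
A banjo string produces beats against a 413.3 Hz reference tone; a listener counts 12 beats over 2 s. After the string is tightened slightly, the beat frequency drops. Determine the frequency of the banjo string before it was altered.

Beat frequency = 12/2 = 6 Hz.
|f − 413.3| = 6, so the banjo string was at either 407.3 Hz or 419.3 Hz.
Increasing tension raises a string's frequency; the adjustment raises the banjo string's frequency.
The beat rate fell, so the adjustment moved the banjo string toward 413.3 Hz — it must have started below the reference.

407.3 Hz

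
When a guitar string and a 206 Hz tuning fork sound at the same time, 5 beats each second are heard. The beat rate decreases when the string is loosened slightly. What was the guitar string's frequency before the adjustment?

|f − 206| = 5, so the guitar string was at either 201 Hz or 211 Hz.
Reducing tension lowers a string's frequency; the adjustment lowers the guitar string's frequency.
The beat rate fell, so the adjustment moved the guitar string toward 206 Hz — it must have started above the reference.

211 Hz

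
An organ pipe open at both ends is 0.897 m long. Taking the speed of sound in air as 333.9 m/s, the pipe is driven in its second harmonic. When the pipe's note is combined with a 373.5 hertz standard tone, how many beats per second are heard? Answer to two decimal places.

1.26 Hz

Open pipe: f_n = n·v/(2L) = 2·333.9/(2·0.897) = 372.2408 Hz.
f_beat = |372.2408 − 373.5| = 1.26 Hz.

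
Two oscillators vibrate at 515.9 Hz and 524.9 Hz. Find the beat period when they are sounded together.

0.111 s

f_beat = |515.9 − 524.9| = 9 Hz.
Beat period T = 1 / f_beat = 1 / 9 s.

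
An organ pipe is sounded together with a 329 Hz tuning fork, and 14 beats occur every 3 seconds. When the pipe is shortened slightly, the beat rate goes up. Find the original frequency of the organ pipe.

Beat frequency = 14/3 = 4.6667 Hz.
|f − 329| = 4.6667, so the organ pipe was at either 324.3333 Hz or 333.6667 Hz.
A shorter pipe has a higher fundamental; the adjustment raises the organ pipe's frequency.
The beat rate rose, so the adjustment moved the organ pipe further from 329 Hz — it was already above the reference.

333.6667 Hz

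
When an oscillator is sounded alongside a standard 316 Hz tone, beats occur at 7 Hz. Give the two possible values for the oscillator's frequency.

|f − 316| = 7, so f = 316 ± 7.

309 Hz or 323 Hz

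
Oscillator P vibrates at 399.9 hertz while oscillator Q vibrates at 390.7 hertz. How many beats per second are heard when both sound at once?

9.2 Hz

The beat frequency equals the magnitude of the frequency difference.
|399.9 − 390.7| = 9.2 Hz.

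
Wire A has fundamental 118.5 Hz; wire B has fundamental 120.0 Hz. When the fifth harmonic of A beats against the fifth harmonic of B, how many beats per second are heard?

Fifth harmonic of the first: 5·118.5 = 592.5 Hz.
Fifth harmonic of the second: 5·120.0 = 600.0 Hz.
f_beat = |592.5 − 600.0| = 7.5 Hz.

7.5 Hz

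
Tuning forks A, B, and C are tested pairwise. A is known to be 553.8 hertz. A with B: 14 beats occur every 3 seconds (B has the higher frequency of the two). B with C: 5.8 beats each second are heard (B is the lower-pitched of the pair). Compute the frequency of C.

564.2667 Hz

A–B: Beat frequency = 14/3 = 4.6667 Hz.
B is above A, so f_B = 553.8 + 4.6667 = 558.4667 Hz.
C is above B, so f_C = 558.4667 + 5.8 = 564.2667 Hz.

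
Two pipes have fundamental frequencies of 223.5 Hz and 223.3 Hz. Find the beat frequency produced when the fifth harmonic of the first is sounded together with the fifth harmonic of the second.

1.0 Hz

Fifth harmonic of the first: 5·223.5 = 1117.5 Hz.
Fifth harmonic of the second: 5·223.3 = 1116.5 Hz.
f_beat = |1117.5 − 1116.5| = 1.0 Hz.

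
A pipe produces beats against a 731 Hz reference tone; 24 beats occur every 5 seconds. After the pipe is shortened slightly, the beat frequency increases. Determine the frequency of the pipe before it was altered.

Beat frequency = 24/5 = 4.8 Hz.
|f − 731| = 4.8, so the pipe was at either 726.2 Hz or 735.8 Hz.
A shorter pipe has a higher fundamental; the adjustment raises the pipe's frequency.
The beat rate rose, so the adjustment moved the pipe further from 731 Hz — it was already above the reference.

735.8 Hz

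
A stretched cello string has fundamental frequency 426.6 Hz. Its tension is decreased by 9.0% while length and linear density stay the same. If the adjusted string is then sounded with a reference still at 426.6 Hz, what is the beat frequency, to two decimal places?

For a string, f ∝ √T, so the new frequency is 426.6·√0.910 = 406.9505 Hz.
f_beat = |406.9505 − 426.6| = 19.65 Hz.

19.65 Hz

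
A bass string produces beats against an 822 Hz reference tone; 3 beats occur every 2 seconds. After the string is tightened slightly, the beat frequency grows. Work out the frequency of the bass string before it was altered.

823.5 Hz

Beat frequency = 3/2 = 1.5 Hz.
|f − 822| = 1.5, so the bass string was at either 820.5 Hz or 823.5 Hz.
Increasing tension raises a string's frequency; the adjustment raises the bass string's frequency.
The beat rate rose, so the adjustment moved the bass string further from 822 Hz — it was already above the reference.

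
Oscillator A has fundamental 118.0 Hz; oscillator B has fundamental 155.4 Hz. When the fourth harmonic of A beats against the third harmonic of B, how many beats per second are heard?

5.8 Hz

Fourth harmonic of the first: 4·118.0 = 472.0 Hz.
Third harmonic of the second: 3·155.4 = 466.2 Hz.
f_beat = |472.0 − 466.2| = 5.8 Hz.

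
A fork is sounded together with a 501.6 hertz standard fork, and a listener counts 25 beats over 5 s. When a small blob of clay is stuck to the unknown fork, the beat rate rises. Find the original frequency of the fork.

496.6 Hz

Beat frequency = 25/5 = 5 Hz.
|f − 501.6| = 5, so the fork was at either 496.6 Hz or 506.6 Hz.
Adding mass to a fork lowers its frequency; the adjustment lowers the fork's frequency.
The beat rate rose, so the adjustment moved the fork further from 501.6 Hz — it was already below the reference.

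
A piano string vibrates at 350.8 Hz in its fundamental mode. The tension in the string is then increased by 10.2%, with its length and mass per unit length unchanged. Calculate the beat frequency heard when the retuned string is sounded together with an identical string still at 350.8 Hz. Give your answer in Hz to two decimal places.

17.46 Hz

For a string, f ∝ √T, so the new frequency is 350.8·√1.102 = 368.2565 Hz.
f_beat = |368.2565 − 350.8| = 17.46 Hz.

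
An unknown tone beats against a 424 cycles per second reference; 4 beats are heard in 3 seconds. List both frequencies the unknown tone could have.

422.6667 Hz or 425.3333 Hz

Beat frequency = 4/3 = 1.3333 Hz.
|f − 424| = 1.3333, so f = 424 ± 1.3333.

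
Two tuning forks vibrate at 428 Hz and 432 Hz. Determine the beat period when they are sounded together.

0.250 s

f_beat = |428 − 432| = 4 Hz.
Beat period T = 1 / f_beat = 1 / 4 s.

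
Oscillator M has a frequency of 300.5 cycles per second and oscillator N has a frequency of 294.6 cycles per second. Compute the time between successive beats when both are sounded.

f_beat = |300.5 − 294.6| = 5.9 Hz.
Beat period T = 1 / f_beat = 1 / 5.9 s.

0.169 s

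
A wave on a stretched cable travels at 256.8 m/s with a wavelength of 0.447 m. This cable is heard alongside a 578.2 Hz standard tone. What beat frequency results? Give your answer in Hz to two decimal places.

3.70 Hz

Source frequency f = v/λ = 256.8/0.447 = 574.4966 Hz.
f_beat = |574.4966 − 578.2| = 3.70 Hz.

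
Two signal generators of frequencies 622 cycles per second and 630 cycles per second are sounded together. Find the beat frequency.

Beats arise from superposition of two nearby frequencies; the beat rate is |f₁ − f₂|.
|622 − 630| = 8 Hz.

8 Hz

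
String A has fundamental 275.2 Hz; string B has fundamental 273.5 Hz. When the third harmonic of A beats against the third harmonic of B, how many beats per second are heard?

Third harmonic of the first: 3·275.2 = 825.6 Hz.
Third harmonic of the second: 3·273.5 = 820.5 Hz.
f_beat = |825.6 − 820.5| = 5.1 Hz.

5.1 Hz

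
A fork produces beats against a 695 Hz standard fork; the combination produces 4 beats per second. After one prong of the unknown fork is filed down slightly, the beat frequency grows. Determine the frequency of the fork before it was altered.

|f − 695| = 4, so the fork was at either 691 Hz or 699 Hz.
Filing a prong removes mass and raises the fork's frequency; the adjustment raises the fork's frequency.
The beat rate rose, so the adjustment moved the fork further from 695 Hz — it was already above the reference.

699 Hz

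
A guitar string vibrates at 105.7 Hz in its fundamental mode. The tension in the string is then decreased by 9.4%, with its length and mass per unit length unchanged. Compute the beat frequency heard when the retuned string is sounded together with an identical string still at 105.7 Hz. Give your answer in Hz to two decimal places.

For a string, f ∝ √T, so the new frequency is 105.7·√0.906 = 100.6095 Hz.
f_beat = |100.6095 − 105.7| = 5.09 Hz.

5.09 Hz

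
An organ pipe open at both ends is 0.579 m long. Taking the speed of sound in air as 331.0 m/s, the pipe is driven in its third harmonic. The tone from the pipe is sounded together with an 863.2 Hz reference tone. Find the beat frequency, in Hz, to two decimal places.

5.69 Hz

Open pipe: f_n = n·v/(2L) = 3·331.0/(2·0.579) = 857.5130 Hz.
f_beat = |857.5130 − 863.2| = 5.69 Hz.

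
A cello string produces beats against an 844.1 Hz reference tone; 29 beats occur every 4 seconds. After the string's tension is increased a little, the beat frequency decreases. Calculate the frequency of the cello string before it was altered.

Beat frequency = 29/4 = 7.25 Hz.
|f − 844.1| = 7.25, so the cello string was at either 836.85 Hz or 851.35 Hz.
Higher tension means higher frequency; the adjustment raises the cello string's frequency.
The beat rate fell, so the adjustment moved the cello string toward 844.1 Hz — it must have started below the reference.

836.85 Hz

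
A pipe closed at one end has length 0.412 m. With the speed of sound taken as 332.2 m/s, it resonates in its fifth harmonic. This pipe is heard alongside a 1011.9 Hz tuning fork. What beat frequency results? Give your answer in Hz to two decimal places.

Closed pipe (odd harmonics): f_n = n·v/(4L) = 5·332.2/(4·0.412) = 1007.8883 Hz.
f_beat = |1007.8883 − 1011.9| = 4.01 Hz.

4.01 Hz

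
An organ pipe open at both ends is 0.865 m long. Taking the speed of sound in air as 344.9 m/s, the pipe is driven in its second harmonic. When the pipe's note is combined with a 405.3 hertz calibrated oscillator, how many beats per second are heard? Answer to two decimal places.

Open pipe: f_n = n·v/(2L) = 2·344.9/(2·0.865) = 398.7283 Hz.
f_beat = |398.7283 − 405.3| = 6.57 Hz.

6.57 Hz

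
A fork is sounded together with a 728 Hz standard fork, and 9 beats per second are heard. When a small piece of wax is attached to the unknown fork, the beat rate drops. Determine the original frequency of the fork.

737 Hz

|f − 728| = 9, so the fork was at either 719 Hz or 737 Hz.
Loading a fork with wax lowers its frequency; the adjustment lowers the fork's frequency.
The beat rate fell, so the adjustment moved the fork toward 728 Hz — it must have started above the reference.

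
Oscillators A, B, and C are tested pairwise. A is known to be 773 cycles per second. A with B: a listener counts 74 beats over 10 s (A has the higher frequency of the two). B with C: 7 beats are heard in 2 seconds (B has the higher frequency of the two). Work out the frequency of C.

762.1 Hz

A–B: Beat frequency = 74/10 = 7.4 Hz.
B is below A, so f_B = 773 − 7.4 = 765.6 Hz.
B–C: Beat frequency = 7/2 = 3.5 Hz.
C is below B, so f_C = 765.6 − 3.5 = 762.1 Hz.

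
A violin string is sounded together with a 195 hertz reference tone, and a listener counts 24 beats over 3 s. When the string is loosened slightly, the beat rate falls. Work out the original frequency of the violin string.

203 Hz

Beat frequency = 24/3 = 8 Hz.
|f − 195| = 8, so the violin string was at either 187 Hz or 203 Hz.
Reducing tension lowers a string's frequency; the adjustment lowers the violin string's frequency.
The beat rate fell, so the adjustment moved the violin string toward 195 Hz — it must have started above the reference.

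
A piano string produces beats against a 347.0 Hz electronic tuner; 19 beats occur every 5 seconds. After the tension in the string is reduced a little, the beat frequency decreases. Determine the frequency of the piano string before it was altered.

Beat frequency = 19/5 = 3.8 Hz.
|f − 347.0| = 3.8, so the piano string was at either 343.2 Hz or 350.8 Hz.
Lower tension means lower frequency; the adjustment lowers the piano string's frequency.
The beat rate fell, so the adjustment moved the piano string toward 347.0 Hz — it must have started above the reference.

350.8 Hz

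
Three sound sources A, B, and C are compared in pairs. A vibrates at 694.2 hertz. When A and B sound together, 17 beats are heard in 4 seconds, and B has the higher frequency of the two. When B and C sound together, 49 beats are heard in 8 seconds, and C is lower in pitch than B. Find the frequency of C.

692.325 Hz

A–B: Beat frequency = 17/4 = 4.25 Hz.
B is above A, so f_B = 694.2 + 4.25 = 698.45 Hz.
B–C: Beat frequency = 49/8 = 6.125 Hz.
C is below B, so f_C = 698.45 − 6.125 = 692.325 Hz.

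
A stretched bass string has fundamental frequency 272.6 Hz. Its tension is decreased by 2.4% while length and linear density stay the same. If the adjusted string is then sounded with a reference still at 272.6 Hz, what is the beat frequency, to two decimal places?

3.29 Hz

For a string, f ∝ √T, so the new frequency is 272.6·√0.976 = 269.3089 Hz.
f_beat = |269.3089 − 272.6| = 3.29 Hz.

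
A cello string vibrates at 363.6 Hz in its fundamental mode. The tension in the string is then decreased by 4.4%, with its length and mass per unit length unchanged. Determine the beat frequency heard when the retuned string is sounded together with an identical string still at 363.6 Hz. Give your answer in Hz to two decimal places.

For a string, f ∝ √T, so the new frequency is 363.6·√0.956 = 355.5108 Hz.
f_beat = |355.5108 − 363.6| = 8.09 Hz.

8.09 Hz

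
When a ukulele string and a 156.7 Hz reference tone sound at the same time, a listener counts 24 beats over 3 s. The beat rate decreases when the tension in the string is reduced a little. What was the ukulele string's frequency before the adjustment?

164.7 Hz

Beat frequency = 24/3 = 8 Hz.
|f − 156.7| = 8, so the ukulele string was at either 148.7 Hz or 164.7 Hz.
Lower tension means lower frequency; the adjustment lowers the ukulele string's frequency.
The beat rate fell, so the adjustment moved the ukulele string toward 156.7 Hz — it must have started above the reference.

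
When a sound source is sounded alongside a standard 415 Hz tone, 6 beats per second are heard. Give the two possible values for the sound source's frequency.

|f − 415| = 6, so f = 415 ± 6.

409 Hz or 421 Hz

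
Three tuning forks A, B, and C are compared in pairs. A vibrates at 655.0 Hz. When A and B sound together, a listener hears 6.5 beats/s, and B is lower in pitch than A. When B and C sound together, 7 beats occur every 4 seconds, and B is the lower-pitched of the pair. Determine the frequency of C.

B is below A, so f_B = 655.0 − 6.5 = 648.5 Hz.
B–C: Beat frequency = 7/4 = 1.75 Hz.
C is above B, so f_C = 648.5 + 1.75 = 650.25 Hz.

650.25 Hz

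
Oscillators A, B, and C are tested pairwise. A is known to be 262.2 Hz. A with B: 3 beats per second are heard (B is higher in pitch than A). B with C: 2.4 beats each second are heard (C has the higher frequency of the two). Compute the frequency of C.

B is above A, so f_B = 262.2 + 3 = 265.2 Hz.
C is above B, so f_C = 265.2 + 2.4 = 267.6 Hz.

267.6 Hz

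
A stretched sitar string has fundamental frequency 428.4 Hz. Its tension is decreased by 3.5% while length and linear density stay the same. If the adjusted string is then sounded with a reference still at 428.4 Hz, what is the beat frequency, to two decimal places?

7.56 Hz

For a string, f ∝ √T, so the new frequency is 428.4·√0.965 = 420.8362 Hz.
f_beat = |420.8362 − 428.4| = 7.56 Hz.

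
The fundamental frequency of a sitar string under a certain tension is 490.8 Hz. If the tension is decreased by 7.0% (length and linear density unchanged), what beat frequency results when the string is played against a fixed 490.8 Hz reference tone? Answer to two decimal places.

For a string, f ∝ √T, so the new frequency is 490.8·√0.930 = 473.3104 Hz.
f_beat = |473.3104 − 490.8| = 17.49 Hz.

17.49 Hz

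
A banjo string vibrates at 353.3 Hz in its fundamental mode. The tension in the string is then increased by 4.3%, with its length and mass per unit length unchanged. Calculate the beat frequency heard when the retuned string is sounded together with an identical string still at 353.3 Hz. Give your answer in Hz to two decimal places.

7.52 Hz

For a string, f ∝ √T, so the new frequency is 353.3·√1.043 = 360.8160 Hz.
f_beat = |360.8160 − 353.3| = 7.52 Hz.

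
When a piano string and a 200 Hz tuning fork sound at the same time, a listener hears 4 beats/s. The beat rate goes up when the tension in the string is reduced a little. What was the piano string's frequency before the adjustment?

|f − 200| = 4, so the piano string was at either 196 Hz or 204 Hz.
Lower tension means lower frequency; the adjustment lowers the piano string's frequency.
The beat rate rose, so the adjustment moved the piano string further from 200 Hz — it was already below the reference.

196 Hz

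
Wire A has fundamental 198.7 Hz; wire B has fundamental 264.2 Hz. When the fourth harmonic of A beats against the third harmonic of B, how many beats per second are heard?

Fourth harmonic of the first: 4·198.7 = 794.8 Hz.
Third harmonic of the second: 3·264.2 = 792.6 Hz.
f_beat = |794.8 − 792.6| = 2.2 Hz.

2.2 Hz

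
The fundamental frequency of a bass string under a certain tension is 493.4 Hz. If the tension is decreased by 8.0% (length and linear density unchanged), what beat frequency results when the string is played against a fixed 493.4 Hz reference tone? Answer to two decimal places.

For a string, f ∝ √T, so the new frequency is 493.4·√0.920 = 473.2527 Hz.
f_beat = |473.2527 − 493.4| = 20.15 Hz.

20.15 Hz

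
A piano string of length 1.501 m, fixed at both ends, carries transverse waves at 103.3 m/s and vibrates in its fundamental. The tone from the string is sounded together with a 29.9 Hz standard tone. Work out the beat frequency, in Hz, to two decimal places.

For a string fixed at both ends, f_n = n·v/(2L) = 1·103.3/(2·1.501) = 34.4104 Hz.
f_beat = |34.4104 − 29.9| = 4.51 Hz.

4.51 Hz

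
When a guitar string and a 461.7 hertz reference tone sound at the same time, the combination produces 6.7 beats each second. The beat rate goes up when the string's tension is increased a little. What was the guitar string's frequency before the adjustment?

468.4 Hz

|f − 461.7| = 6.7, so the guitar string was at either 455 Hz or 468.4 Hz.
Higher tension means higher frequency; the adjustment raises the guitar string's frequency.
The beat rate rose, so the adjustment moved the guitar string further from 461.7 Hz — it was already above the reference.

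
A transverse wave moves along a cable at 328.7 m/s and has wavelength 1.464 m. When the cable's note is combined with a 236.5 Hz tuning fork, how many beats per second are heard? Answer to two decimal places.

Source frequency f = v/λ = 328.7/1.464 = 224.5219 Hz.
f_beat = |224.5219 − 236.5| = 11.98 Hz.

11.98 Hz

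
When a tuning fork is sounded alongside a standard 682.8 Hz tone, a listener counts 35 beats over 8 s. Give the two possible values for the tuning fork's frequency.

Beat frequency = 35/8 = 4.375 Hz.
|f − 682.8| = 4.375, so f = 682.8 ± 4.375.

678.425 Hz or 687.175 Hz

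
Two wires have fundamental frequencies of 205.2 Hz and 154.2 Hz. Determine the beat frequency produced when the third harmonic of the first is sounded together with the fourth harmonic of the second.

1.2 Hz

Third harmonic of the first: 3·205.2 = 615.6 Hz.
Fourth harmonic of the second: 4·154.2 = 616.8 Hz.
f_beat = |615.6 − 616.8| = 1.2 Hz.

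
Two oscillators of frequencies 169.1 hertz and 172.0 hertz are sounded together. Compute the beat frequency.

f_beat = |f₁ − f₂|.
|169.1 − 172.0| = 2.9 Hz.

2.9 Hz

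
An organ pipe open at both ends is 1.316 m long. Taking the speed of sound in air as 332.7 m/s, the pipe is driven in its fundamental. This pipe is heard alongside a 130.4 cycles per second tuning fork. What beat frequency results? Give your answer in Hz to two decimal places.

Open pipe: f_n = n·v/(2L) = 1·332.7/(2·1.316) = 126.4058 Hz.
f_beat = |126.4058 − 130.4| = 3.99 Hz.

3.99 Hz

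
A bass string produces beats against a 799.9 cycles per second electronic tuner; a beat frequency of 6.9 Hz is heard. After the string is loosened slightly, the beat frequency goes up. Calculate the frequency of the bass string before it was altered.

793 Hz

|f − 799.9| = 6.9, so the bass string was at either 793 Hz or 806.8 Hz.
Reducing tension lowers a string's frequency; the adjustment lowers the bass string's frequency.
The beat rate rose, so the adjustment moved the bass string further from 799.9 Hz — it was already below the reference.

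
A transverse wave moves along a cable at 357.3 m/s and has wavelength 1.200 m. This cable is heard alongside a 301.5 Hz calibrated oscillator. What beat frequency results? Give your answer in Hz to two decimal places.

Source frequency f = v/λ = 357.3/1.200 = 297.7500 Hz.
f_beat = |297.7500 − 301.5| = 3.75 Hz.

3.75 Hz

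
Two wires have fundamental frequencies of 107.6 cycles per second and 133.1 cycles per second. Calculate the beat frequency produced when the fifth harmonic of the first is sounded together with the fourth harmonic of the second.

5.6 Hz

Fifth harmonic of the first: 5·107.6 = 538.0 Hz.
Fourth harmonic of the second: 4·133.1 = 532.4 Hz.
f_beat = |538.0 − 532.4| = 5.6 Hz.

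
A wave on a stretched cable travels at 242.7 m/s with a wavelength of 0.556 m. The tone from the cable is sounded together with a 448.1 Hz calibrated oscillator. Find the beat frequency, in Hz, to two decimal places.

11.59 Hz

Source frequency f = v/λ = 242.7/0.556 = 436.5108 Hz.
f_beat = |436.5108 − 448.1| = 11.59 Hz.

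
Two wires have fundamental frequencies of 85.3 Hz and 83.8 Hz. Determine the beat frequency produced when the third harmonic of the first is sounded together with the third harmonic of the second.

Third harmonic of the first: 3·85.3 = 255.9 Hz.
Third harmonic of the second: 3·83.8 = 251.4 Hz.
f_beat = |255.9 − 251.4| = 4.5 Hz.

4.5 Hz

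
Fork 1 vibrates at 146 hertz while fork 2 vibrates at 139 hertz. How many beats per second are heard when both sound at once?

f_beat = |f₁ − f₂|.
|146 − 139| = 7 Hz.

7 Hz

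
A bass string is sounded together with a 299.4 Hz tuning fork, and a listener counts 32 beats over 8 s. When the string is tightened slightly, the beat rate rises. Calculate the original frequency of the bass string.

303.4 Hz

Beat frequency = 32/8 = 4 Hz.
|f − 299.4| = 4, so the bass string was at either 295.4 Hz or 303.4 Hz.
Increasing tension raises a string's frequency; the adjustment raises the bass string's frequency.
The beat rate rose, so the adjustment moved the bass string further from 299.4 Hz — it was already above the reference.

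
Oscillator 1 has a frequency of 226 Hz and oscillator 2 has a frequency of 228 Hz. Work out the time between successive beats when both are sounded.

f_beat = |226 − 228| = 2 Hz.
Beat period T = 1 / f_beat = 1 / 2 s.

0.500 s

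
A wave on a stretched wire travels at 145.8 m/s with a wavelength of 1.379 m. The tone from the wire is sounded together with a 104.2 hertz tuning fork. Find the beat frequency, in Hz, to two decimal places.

1.53 Hz

Source frequency f = v/λ = 145.8/1.379 = 105.7288 Hz.
f_beat = |105.7288 − 104.2| = 1.53 Hz.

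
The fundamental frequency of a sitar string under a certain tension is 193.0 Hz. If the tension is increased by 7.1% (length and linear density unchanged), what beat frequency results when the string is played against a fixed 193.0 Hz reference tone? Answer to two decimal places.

For a string, f ∝ √T, so the new frequency is 193.0·√1.071 = 199.7340 Hz.
f_beat = |199.7340 − 193.0| = 6.73 Hz.

6.73 Hz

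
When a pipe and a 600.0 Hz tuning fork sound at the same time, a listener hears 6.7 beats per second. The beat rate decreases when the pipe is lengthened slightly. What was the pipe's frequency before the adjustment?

606.7 Hz

|f − 600.0| = 6.7, so the pipe was at either 593.3 Hz or 606.7 Hz.
A longer pipe has a lower fundamental; the adjustment lowers the pipe's frequency.
The beat rate fell, so the adjustment moved the pipe toward 600.0 Hz — it must have started above the reference.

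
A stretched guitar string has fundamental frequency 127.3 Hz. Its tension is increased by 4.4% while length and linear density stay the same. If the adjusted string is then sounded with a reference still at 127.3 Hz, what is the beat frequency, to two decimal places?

2.77 Hz

For a string, f ∝ √T, so the new frequency is 127.3·√1.044 = 130.0705 Hz.
f_beat = |130.0705 − 127.3| = 2.77 Hz.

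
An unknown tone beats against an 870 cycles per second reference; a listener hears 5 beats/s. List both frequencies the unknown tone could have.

|f − 870| = 5, so f = 870 ± 5.

865 Hz or 875 Hz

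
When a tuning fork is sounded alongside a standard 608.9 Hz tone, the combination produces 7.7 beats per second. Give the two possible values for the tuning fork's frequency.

601.2 Hz or 616.6 Hz

|f − 608.9| = 7.7, so f = 608.9 ± 7.7.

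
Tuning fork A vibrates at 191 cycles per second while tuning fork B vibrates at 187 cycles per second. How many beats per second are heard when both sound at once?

4 Hz

Beats arise from superposition of two nearby frequencies; the beat rate is |f₁ − f₂|.
|191 − 187| = 4 Hz.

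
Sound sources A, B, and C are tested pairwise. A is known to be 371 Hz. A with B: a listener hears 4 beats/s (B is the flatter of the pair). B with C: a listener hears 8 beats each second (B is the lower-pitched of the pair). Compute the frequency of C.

375 Hz

B is below A, so f_B = 371 − 4 = 367 Hz.
C is above B, so f_C = 367 + 8 = 375 Hz.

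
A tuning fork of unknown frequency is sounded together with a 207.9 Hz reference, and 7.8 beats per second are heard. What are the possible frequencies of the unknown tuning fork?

200.1 Hz or 215.7 Hz

|f − 207.9| = 7.8, so f = 207.9 ± 7.8.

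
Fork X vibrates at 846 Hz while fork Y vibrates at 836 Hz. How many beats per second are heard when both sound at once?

The beat frequency equals the magnitude of the frequency difference.
|846 − 836| = 10 Hz.

10 Hz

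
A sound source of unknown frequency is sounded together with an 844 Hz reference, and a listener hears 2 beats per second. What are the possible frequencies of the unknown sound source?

|f − 844| = 2, so f = 844 ± 2.

842 Hz or 846 Hz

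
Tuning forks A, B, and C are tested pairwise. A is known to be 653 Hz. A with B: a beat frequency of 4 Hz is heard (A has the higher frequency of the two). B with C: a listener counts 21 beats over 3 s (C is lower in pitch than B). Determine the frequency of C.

B is below A, so f_B = 653 − 4 = 649 Hz.
B–C: Beat frequency = 21/3 = 7 Hz.
C is below B, so f_C = 649 − 7 = 642 Hz.

642 Hz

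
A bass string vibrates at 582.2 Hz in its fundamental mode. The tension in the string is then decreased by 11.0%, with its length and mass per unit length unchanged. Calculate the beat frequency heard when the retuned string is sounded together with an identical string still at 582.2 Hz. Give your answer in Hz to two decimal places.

For a string, f ∝ √T, so the new frequency is 582.2·√0.890 = 549.2464 Hz.
f_beat = |549.2464 − 582.2| = 32.95 Hz.

32.95 Hz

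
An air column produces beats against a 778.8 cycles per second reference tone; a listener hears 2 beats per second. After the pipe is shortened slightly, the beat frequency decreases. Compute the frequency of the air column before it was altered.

776.8 Hz

|f − 778.8| = 2, so the air column was at either 776.8 Hz or 780.8 Hz.
A shorter pipe has a higher fundamental; the adjustment raises the air column's frequency.
The beat rate fell, so the adjustment moved the air column toward 778.8 Hz — it must have started below the reference.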